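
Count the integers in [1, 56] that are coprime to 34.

Prime factors of 34: 2, 17. Count integers ≤ 56 divisible by none of them.
By inclusion–exclusion: 56 − ⌊56/2⌋ − ⌊56/17⌋ + ⌊56/34⌋ = 26.

26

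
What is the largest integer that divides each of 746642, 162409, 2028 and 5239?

746642 = 2 · 13² · 47²; 162409 = 13² · 31²; 2028 = 2² · 3 · 13²; 5239 = 13² · 31
gcd takes min exponent of each prime: 13² = 169

169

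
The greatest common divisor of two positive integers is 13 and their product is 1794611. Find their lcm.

138047

For any two positive integers, gcd × lcm equals their product. Hence lcm = 1794611 / 13 = 138047.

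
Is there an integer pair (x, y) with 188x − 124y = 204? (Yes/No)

Yes

By Bézout, 188x − 124y = 204 has integer solutions iff gcd(188, 124) | 204.
Euclid: 188 = 1·124 + 64; 124 = 1·64 + 60; 64 = 1·60 + 4; 60 = 15·4 + 0. gcd = 4; 204 mod 4 = 0. Yes.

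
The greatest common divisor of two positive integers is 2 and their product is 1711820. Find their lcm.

855910

gcd·lcm = product, so lcm = 1711820/2 = 855910.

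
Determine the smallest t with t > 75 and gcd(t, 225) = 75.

225 = 75·3. Any t with gcd(t, 225) = 75 is a multiple of 75, say 75s, with s coprime to 3.
Need s > 75/75, so s ≥ 2. First s ≥ 2 with gcd(s, 3) = 1 is s = 2. Thus t = 75·2 = 150.

150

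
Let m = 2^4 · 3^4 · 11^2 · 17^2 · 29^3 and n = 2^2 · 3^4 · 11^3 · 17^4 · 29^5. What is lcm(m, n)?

2955076525779809904

max exponent per prime: 2^4 · 3^4 · 11^3 · 17^4 · 29^5 = 2955076525779809904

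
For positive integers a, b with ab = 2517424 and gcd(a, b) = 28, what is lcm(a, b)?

gcd·lcm = product, so lcm = 2517424/28 = 89908.

89908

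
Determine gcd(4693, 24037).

13

4693 = 13 · 19²
24037 = 13 · 43²
Common: 13 = 13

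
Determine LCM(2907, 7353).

125001

gcd first: 7353 = 2·2907 + 1539; 2907 = 1·1539 + 1368; 1539 = 1·1368 + 171; 1368 = 8·171 + 0 → gcd = 171
lcm = 2907·7353/gcd = 21375171/171 = 125001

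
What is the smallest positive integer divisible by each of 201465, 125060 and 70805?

1928591404740

201465 = 3² · 5 · 11² · 37; 125060 = 2² · 5 · 13² · 37; 70805 = 5 · 7² · 17²
lcm takes max exponent of each prime: 2² · 3² · 5 · 7² · 11² · 13² · 17² · 37 = 1928591404740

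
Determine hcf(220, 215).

5

Euclid: 220 = 1·215 + 5; 215 = 43·5 + 0. Last nonzero remainder: 5.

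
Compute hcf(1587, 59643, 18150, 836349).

gcd(1587, 59643): 59643 = 37·1587 + 924; 1587 = 1·924 + 663; 924 = 1·663 + 261; 663 = 2·261 + 141; 261 = 1·141 + 120; 141 = 1·120 + 21; 120 = 5·21 + 15; 21 = 1·15 + 6; 15 = 2·6 + 3; 6 = 2·3 + 0 → 3
gcd(3, 18150): 18150 = 6050·3 + 0 → 3
gcd(3, 836349): 836349 = 278783·3 + 0 → 3

3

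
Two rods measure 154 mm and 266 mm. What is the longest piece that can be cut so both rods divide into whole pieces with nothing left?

Euclid: 266 = 1·154 + 112; 154 = 1·112 + 42; 112 = 2·42 + 28; 42 = 1·28 + 14; 28 = 2·14 + 0. Last nonzero remainder: 14.

14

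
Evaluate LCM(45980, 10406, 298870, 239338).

591164860

45980 = 2² · 5 · 11² · 19; 10406 = 2 · 11² · 43; 298870 = 2 · 5 · 11² · 13 · 19; 239338 = 2 · 11² · 23 · 43
lcm takes max exponent of each prime: 2² · 5 · 11² · 13 · 19 · 23 · 43 = 591164860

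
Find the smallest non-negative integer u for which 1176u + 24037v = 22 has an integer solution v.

1022

gcd(1176, 24037) = 1 (Euclid: 24037 = 20·1176 + 517; 1176 = 2·517 + 142; 517 = 3·142 + 91; 142 = 1·91 + 51; 91 = 1·51 + 40; 51 = 1·40 + 11; 40 = 3·11 + 7; 11 = 1·7 + 4; 7 = 1·4 + 3; 4 = 1·3 + 1; 3 = 3·1 + 0), and 1 | 22.
Extended Euclid: 1176·(6602) + 24037·(-323) = 1. Scale by 22: u₀ = 145244.
General solution u = u₀ + 24037t; reducing mod 24037 gives u = 1022 (and v = -50).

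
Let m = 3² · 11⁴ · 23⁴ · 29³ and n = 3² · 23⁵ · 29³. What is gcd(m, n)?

min exponent per shared prime: 3² · 23⁴ · 29³ = 61425379341

61425379341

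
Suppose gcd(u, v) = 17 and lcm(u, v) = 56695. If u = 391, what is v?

u·v = gcd·lcm = 17·56695 = 963815, so v = 963815/391 = 2465.

2465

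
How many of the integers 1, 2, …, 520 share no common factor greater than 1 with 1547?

Prime factors of 1547: 7, 13, 17. Count integers ≤ 520 divisible by none of them.
By inclusion–exclusion: 520 − ⌊520/7⌋ − ⌊520/13⌋ − ⌊520/17⌋ + ⌊520/91⌋ + ⌊520/119⌋ + ⌊520/221⌋ − ⌊520/1547⌋ = 387.

387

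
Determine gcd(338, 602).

2

Euclid: 602 = 1·338 + 264; 338 = 1·264 + 74; 264 = 3·74 + 42; 74 = 1·42 + 32; 42 = 1·32 + 10; 32 = 3·10 + 2; 10 = 5·2 + 0. Last nonzero remainder: 2.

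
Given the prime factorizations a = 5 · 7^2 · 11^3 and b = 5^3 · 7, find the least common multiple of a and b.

max exponent per prime: 5^3 · 7^2 · 11^3 = 8152375

8152375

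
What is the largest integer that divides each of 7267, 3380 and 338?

169

gcd(7267, 3380): 7267 = 2·3380 + 507; 3380 = 6·507 + 338; 507 = 1·338 + 169; 338 = 2·169 + 0 → 169
gcd(169, 338): 338 = 2·169 + 0 → 169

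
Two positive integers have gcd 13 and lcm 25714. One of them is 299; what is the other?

u·v = gcd·lcm = 13·25714 = 334282, so v = 334282/299 = 1118.

1118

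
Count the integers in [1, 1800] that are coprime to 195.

886

195 = 3·5·13. Inclusion–exclusion on these primes:
1800 − ⌊1800/3⌋ − ⌊1800/5⌋ − ⌊1800/13⌋ + ⌊1800/15⌋ + ⌊1800/39⌋ + ⌊1800/65⌋ − ⌊1800/195⌋ = 886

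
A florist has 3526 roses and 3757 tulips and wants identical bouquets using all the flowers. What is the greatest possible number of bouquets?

1

3526 = 2 · 41 · 43
3757 = 13 · 17²
Common: 1 = 1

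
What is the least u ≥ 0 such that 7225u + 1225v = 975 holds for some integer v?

2

Euclid: 7225 = 5·1225 + 1100; 1225 = 1·1100 + 125; 1100 = 8·125 + 100; 125 = 1·100 + 25; 100 = 4·25 + 0 → gcd = 25; 975 = 25·39.
Back-substitution yields 7225·(-10) + 1225·(59) = 25, so one solution is u = -10·39 = -390, v = 59·39 = 2301.
Solutions in u differ by 1225/25 = 49; the one in [0, 49) is -390 mod 49 = 2.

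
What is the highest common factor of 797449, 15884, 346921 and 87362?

361

gcd(797449, 15884): 797449 = 50·15884 + 3249; 15884 = 4·3249 + 2888; 3249 = 1·2888 + 361; 2888 = 8·361 + 0 → 361
gcd(361, 346921): 346921 = 961·361 + 0 → 361
gcd(361, 87362): 87362 = 242·361 + 0 → 361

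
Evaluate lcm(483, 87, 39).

182091

483 = 3 · 7 · 23; 87 = 3 · 29; 39 = 3 · 13
lcm takes max exponent of each prime: 3 · 7 · 13 · 23 · 29 = 182091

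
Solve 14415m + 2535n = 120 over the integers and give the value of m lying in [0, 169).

70

Reduce mod 2535: 14415m ≡ 120 (mod 2535). With g = gcd(14415, 2535) = 15 dividing 120, divide through: 961m ≡ 8 (mod 169).
Since gcd(961, 169) = 1, m ≡ 8·(961)⁻¹ ≡ 70 (mod 169). Smallest non-negative: 70.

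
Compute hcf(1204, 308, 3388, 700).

28

1204 = 2² · 7 · 43; 308 = 2² · 7 · 11; 3388 = 2² · 7 · 11²; 700 = 2² · 5² · 7
gcd takes min exponent of each prime: 2² · 7 = 28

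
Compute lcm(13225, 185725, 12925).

13225 = 5² · 23²; 185725 = 5² · 17 · 19 · 23; 12925 = 5² · 11 · 47
lcm takes max exponent of each prime: 5² · 11 · 17 · 19 · 23² · 47 = 2208455975

2208455975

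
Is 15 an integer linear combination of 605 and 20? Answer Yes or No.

Yes

By Bézout, 605u − 20v = 15 has integer solutions iff gcd(605, 20) | 15.
Euclid: 605 = 30·20 + 5; 20 = 4·5 + 0. gcd = 5; 15 mod 5 = 0. Yes.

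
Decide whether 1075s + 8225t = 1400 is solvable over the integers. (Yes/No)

Yes

By Bézout, 1075s + 8225t = 1400 has integer solutions iff gcd(1075, 8225) | 1400.
Euclid: 8225 = 7·1075 + 700; 1075 = 1·700 + 375; 700 = 1·375 + 325; 375 = 1·325 + 50; 325 = 6·50 + 25; 50 = 2·25 + 0. gcd = 25; 1400 mod 25 = 0. Yes.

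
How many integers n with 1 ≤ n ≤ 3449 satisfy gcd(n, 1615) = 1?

2461

Prime factors of 1615: 5, 17, 19. Count integers ≤ 3449 divisible by none of them.
By inclusion–exclusion: 3449 − ⌊3449/5⌋ − ⌊3449/17⌋ − ⌊3449/19⌋ + ⌊3449/85⌋ + ⌊3449/95⌋ + ⌊3449/323⌋ − ⌊3449/1615⌋ = 2461.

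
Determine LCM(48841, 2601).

gcd first: 48841 = 18·2601 + 2023; 2601 = 1·2023 + 578; 2023 = 3·578 + 289; 578 = 2·289 + 0 → gcd = 289
lcm = 48841·2601/gcd = 127035441/289 = 439569

439569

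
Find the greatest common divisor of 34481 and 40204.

1

34481 = 29² · 41
40204 = 2² · 19 · 23²
Common: 1 = 1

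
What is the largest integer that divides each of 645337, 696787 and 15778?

gcd(645337, 696787): 696787 = 1·645337 + 51450; 645337 = 12·51450 + 27937; 51450 = 1·27937 + 23513; 27937 = 1·23513 + 4424; 23513 = 5·4424 + 1393; 4424 = 3·1393 + 245; 1393 = 5·245 + 168; 245 = 1·168 + 77; 168 = 2·77 + 14; 77 = 5·14 + 7; 14 = 2·7 + 0 → 7
gcd(7, 15778): 15778 = 2254·7 + 0 → 7

7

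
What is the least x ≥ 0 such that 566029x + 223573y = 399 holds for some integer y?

Reduce mod 223573: 566029x ≡ 399 (mod 223573). With g = gcd(566029, 223573) = 19 dividing 399, divide through: 29791x ≡ 21 (mod 11767).
Since gcd(29791, 11767) = 1, x ≡ 21·(29791)⁻¹ ≡ 11389 (mod 11767). Smallest non-negative: 11389.

11389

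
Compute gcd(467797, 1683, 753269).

467797 = 11 · 23 · 43²; 1683 = 3² · 11 · 17; 753269 = 11 · 31 · 47²
gcd takes min exponent of each prime: 11 = 11

11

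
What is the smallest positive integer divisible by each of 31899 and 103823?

3311849877

31899 = 3 · 7³ · 31; 103823 = 47³
max exponents: 3 · 7³ · 31 · 47³ = 3311849877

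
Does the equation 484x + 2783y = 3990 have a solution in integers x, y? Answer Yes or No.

No

By Bézout, 484x + 2783y = 3990 has integer solutions iff gcd(484, 2783) | 3990.
Euclid: 2783 = 5·484 + 363; 484 = 1·363 + 121; 363 = 3·121 + 0. gcd = 121; 3990 mod 121 = 118. No.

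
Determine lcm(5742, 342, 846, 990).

lcm(5742, 342) = 5742·342/gcd = 1963764/18 = 109098
lcm(109098, 846) = 109098·846/gcd = 92296908/18 = 5127606
lcm(5127606, 990) = 5127606·990/gcd = 5076329940/198 = 25638030

25638030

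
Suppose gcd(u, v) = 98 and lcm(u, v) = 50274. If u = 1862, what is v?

u·v = gcd·lcm = 98·50274 = 4926852, so v = 4926852/1862 = 2646.

2646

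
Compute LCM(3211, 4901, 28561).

15737111

lcm(3211, 4901) = 3211·4901/gcd = 15737111/169 = 93119
lcm(93119, 28561) = 93119·28561/gcd = 2659571759/169 = 15737111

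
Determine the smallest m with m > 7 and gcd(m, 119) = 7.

119 = 7·17. Any m with gcd(m, 119) = 7 is a multiple of 7, say 7s, with s coprime to 17.
Need s > 7/7, so s ≥ 2. First s ≥ 2 with gcd(s, 17) = 1 is s = 2. Thus m = 7·2 = 14.

14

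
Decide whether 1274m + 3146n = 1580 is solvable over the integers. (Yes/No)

By Bézout, 1274m + 3146n = 1580 has integer solutions iff gcd(1274, 3146) | 1580.
Euclid: 3146 = 2·1274 + 598; 1274 = 2·598 + 78; 598 = 7·78 + 52; 78 = 1·52 + 26; 52 = 2·26 + 0. gcd = 26; 1580 mod 26 = 20. No.

No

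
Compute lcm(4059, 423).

190773

4059 = 3² · 11 · 41; 423 = 3² · 47
max exponents: 3² · 11 · 41 · 47 = 190773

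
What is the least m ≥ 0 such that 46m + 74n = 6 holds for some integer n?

13

gcd(46, 74) = 2 (Euclid: 74 = 1·46 + 28; 46 = 1·28 + 18; 28 = 1·18 + 10; 18 = 1·10 + 8; 10 = 1·8 + 2; 8 = 4·2 + 0), and 2 | 6.
Extended Euclid: 46·(-8) + 74·(5) = 2. Scale by 3: m₀ = -24.
General solution m = m₀ + 37t; reducing mod 37 gives m = 13 (and n = -8).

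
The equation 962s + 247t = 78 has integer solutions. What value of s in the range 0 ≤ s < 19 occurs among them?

Euclid: 962 = 3·247 + 221; 247 = 1·221 + 26; 221 = 8·26 + 13; 26 = 2·13 + 0 → gcd = 13; 78 = 13·6.
Back-substitution yields 962·(9) + 247·(-35) = 13, so one solution is s = 9·6 = 54, t = -35·6 = -210.
Solutions in s differ by 247/13 = 19; the one in [0, 19) is 54 mod 19 = 16.

16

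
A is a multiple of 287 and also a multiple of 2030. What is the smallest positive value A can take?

gcd first: 2030 = 7·287 + 21; 287 = 13·21 + 14; 21 = 1·14 + 7; 14 = 2·7 + 0 → gcd = 7
lcm = 287·2030/gcd = 582610/7 = 83230

83230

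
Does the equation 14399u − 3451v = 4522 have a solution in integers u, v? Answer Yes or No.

gcd(14399, 3451): 14399 = 4·3451 + 595; 3451 = 5·595 + 476; 595 = 1·476 + 119; 476 = 4·119 + 0 → 119
119 divides 4522, so a solution exists.

Yes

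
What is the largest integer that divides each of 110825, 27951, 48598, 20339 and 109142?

110825 = 5² · 11 · 13 · 31; 27951 = 3 · 7 · 11³; 48598 = 2 · 11 · 47²; 20339 = 11 · 43²; 109142 = 2 · 11³ · 41
gcd takes min exponent of each prime: 11 = 11

11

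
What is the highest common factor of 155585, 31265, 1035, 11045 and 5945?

gcd(155585, 31265): 155585 = 4·31265 + 30525; 31265 = 1·30525 + 740; 30525 = 41·740 + 185; 740 = 4·185 + 0 → 185
gcd(185, 1035): 1035 = 5·185 + 110; 185 = 1·110 + 75; 110 = 1·75 + 35; 75 = 2·35 + 5; 35 = 7·5 + 0 → 5
gcd(5, 11045): 11045 = 2209·5 + 0 → 5
gcd(5, 5945): 5945 = 1189·5 + 0 → 5

5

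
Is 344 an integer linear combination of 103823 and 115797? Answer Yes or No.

Yes

gcd(103823, 115797): 115797 = 1·103823 + 11974; 103823 = 8·11974 + 8031; 11974 = 1·8031 + 3943; 8031 = 2·3943 + 145; 3943 = 27·145 + 28; 145 = 5·28 + 5; 28 = 5·5 + 3; 5 = 1·3 + 2; 3 = 1·2 + 1; 2 = 2·1 + 0 → 1
1 divides 344, so a solution exists.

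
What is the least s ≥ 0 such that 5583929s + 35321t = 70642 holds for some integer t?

gcd(5583929, 35321) = 3211 (Euclid: 5583929 = 158·35321 + 3211; 35321 = 11·3211 + 0), and 3211 | 70642.
Extended Euclid: 5583929·(1) + 35321·(-158) = 3211. Scale by 22: s₀ = 22.
General solution s = s₀ + 11k; reducing mod 11 gives s = 0 (and t = 2).

0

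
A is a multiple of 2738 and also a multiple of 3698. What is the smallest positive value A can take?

5062562

gcd first: 3698 = 1·2738 + 960; 2738 = 2·960 + 818; 960 = 1·818 + 142; 818 = 5·142 + 108; 142 = 1·108 + 34; 108 = 3·34 + 6; 34 = 5·6 + 4; 6 = 1·4 + 2; 4 = 2·2 + 0 → gcd = 2
lcm = 2738·3698/gcd = 10125124/2 = 5062562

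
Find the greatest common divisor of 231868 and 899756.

676

Euclid: 899756 = 3·231868 + 204152; 231868 = 1·204152 + 27716; 204152 = 7·27716 + 10140; 27716 = 2·10140 + 7436; 10140 = 1·7436 + 2704; 7436 = 2·2704 + 2028; 2704 = 1·2028 + 676; 2028 = 3·676 + 0. Last nonzero remainder: 676.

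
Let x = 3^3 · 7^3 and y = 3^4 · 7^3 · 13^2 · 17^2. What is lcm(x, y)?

max exponent per prime: 3^4 · 7^3 · 13^2 · 17^2 = 1356949503

1356949503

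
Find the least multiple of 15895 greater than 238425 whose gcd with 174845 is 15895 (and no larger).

254320

Multiples of 15895 above 238425: 15895·16, 15895·17, … . Need the cofactor coprime to 174845/15895 = 11.
Checking s = 16, 17, … the first with gcd(s, 11) = 1 is s = 16, giving 254320.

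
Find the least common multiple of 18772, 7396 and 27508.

18361287412

18772 = 2² · 13 · 19²; 7396 = 2² · 43²; 27508 = 2² · 13 · 23²
lcm takes max exponent of each prime: 2² · 13 · 19² · 23² · 43² = 18361287412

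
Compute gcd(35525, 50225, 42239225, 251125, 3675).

1225

35525 = 5² · 7² · 29; 50225 = 5² · 7² · 41; 42239225 = 5² · 7² · 29² · 41; 251125 = 5³ · 7² · 41; 3675 = 3 · 5² · 7²
gcd takes min exponent of each prime: 5² · 7² = 1225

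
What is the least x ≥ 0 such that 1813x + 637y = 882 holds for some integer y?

Reduce mod 637: 1813x ≡ 882 (mod 637). With g = gcd(1813, 637) = 49 dividing 882, divide through: 37x ≡ 18 (mod 13).
Since gcd(37, 13) = 1, x ≡ 18·(37)⁻¹ ≡ 4 (mod 13). Smallest non-negative: 4.

4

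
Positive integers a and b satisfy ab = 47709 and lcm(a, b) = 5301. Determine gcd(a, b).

9

gcd·lcm = product, so gcd = 47709/5301 = 9.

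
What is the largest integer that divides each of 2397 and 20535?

Euclid: 20535 = 8·2397 + 1359; 2397 = 1·1359 + 1038; 1359 = 1·1038 + 321; 1038 = 3·321 + 75; 321 = 4·75 + 21; 75 = 3·21 + 12; 21 = 1·12 + 9; 12 = 1·9 + 3; 9 = 3·3 + 0. Last nonzero remainder: 3.

3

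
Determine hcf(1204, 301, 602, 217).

7

1204 = 2² · 7 · 43; 301 = 7 · 43; 602 = 2 · 7 · 43; 217 = 7 · 31
gcd takes min exponent of each prime: 7 = 7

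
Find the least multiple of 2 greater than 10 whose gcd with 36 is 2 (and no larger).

36 = 2·18. Any m with gcd(m, 36) = 2 is a multiple of 2, say 2s, with s coprime to 18.
Need s > 10/2, so s ≥ 6. First s ≥ 6 with gcd(s, 18) = 1 is s = 7. Thus m = 2·7 = 14.

14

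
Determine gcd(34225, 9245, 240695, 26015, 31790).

gcd(34225, 9245): 34225 = 3·9245 + 6490; 9245 = 1·6490 + 2755; 6490 = 2·2755 + 980; 2755 = 2·980 + 795; 980 = 1·795 + 185; 795 = 4·185 + 55; 185 = 3·55 + 20; 55 = 2·20 + 15; 20 = 1·15 + 5; 15 = 3·5 + 0 → 5
gcd(5, 240695): 240695 = 48139·5 + 0 → 5
gcd(5, 26015): 26015 = 5203·5 + 0 → 5
gcd(5, 31790): 31790 = 6358·5 + 0 → 5

5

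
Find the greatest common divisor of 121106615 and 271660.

5

Euclid: 121106615 = 445·271660 + 217915; 271660 = 1·217915 + 53745; 217915 = 4·53745 + 2935; 53745 = 18·2935 + 915; 2935 = 3·915 + 190; 915 = 4·190 + 155; 190 = 1·155 + 35; 155 = 4·35 + 15; 35 = 2·15 + 5; 15 = 3·5 + 0. Last nonzero remainder: 5.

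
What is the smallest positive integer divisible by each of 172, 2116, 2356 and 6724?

lcm(172, 2116) = 172·2116/gcd = 363952/4 = 90988
lcm(90988, 2356) = 90988·2356/gcd = 214367728/4 = 53591932
lcm(53591932, 6724) = 53591932·6724/gcd = 360352150768/4 = 90088037692

90088037692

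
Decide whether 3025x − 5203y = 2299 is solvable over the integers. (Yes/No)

gcd(3025, 5203): 5203 = 1·3025 + 2178; 3025 = 1·2178 + 847; 2178 = 2·847 + 484; 847 = 1·484 + 363; 484 = 1·363 + 121; 363 = 3·121 + 0 → 121
121 divides 2299, so a solution exists.

Yes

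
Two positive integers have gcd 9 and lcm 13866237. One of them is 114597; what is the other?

Using mn = gcd(m,n)·lcm(m,n) = 9·13866237 = 124796133, we get n = 124796133/114597 = 1089.

1089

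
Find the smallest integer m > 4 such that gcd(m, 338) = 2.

gcd(m, 338) = 2 forces 2 | m; write m = 2s. Then gcd(2s, 2·169) = 2·gcd(s, 169), so need gcd(s, 169) = 1.
2s > 4 gives s ≥ 3. The least s ≥ 3 coprime to 169 is 3, so m = 2·3 = 6.

6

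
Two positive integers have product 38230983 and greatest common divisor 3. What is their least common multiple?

12743661

Since gcd(m,n)·lcm(m,n) = mn, lcm = 38230983/3 = 12743661.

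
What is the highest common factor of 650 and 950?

650 = 2 · 5² · 13
950 = 2 · 5² · 19
Common: 2 · 5² = 50

50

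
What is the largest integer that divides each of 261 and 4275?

Euclid: 4275 = 16·261 + 99; 261 = 2·99 + 63; 99 = 1·63 + 36; 63 = 1·36 + 27; 36 = 1·27 + 9; 27 = 3·9 + 0. Last nonzero remainder: 9.

9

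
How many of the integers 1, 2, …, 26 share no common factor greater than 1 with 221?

23

Prime factors of 221: 13, 17. Count integers ≤ 26 divisible by none of them.
By inclusion–exclusion: 26 − ⌊26/13⌋ − ⌊26/17⌋ + ⌊26/221⌋ = 23.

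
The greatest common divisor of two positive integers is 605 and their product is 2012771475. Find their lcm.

3326895

gcd·lcm = product, so lcm = 2012771475/605 = 3326895.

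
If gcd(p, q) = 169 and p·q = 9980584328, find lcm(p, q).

gcd·lcm = product, so lcm = 9980584328/169 = 59056712.

59056712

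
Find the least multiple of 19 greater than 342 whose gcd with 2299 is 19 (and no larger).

361

2299 = 19·121. Any m with gcd(m, 2299) = 19 is a multiple of 19, say 19s, with s coprime to 121.
Need s > 342/19, so s ≥ 19. First s ≥ 19 with gcd(s, 121) = 1 is s = 19. Thus m = 19·19 = 361.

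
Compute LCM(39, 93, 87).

35061

39 = 3 · 13; 93 = 3 · 31; 87 = 3 · 29
lcm takes max exponent of each prime: 3 · 13 · 29 · 31 = 35061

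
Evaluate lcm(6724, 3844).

gcd first: 6724 = 1·3844 + 2880; 3844 = 1·2880 + 964; 2880 = 2·964 + 952; 964 = 1·952 + 12; 952 = 79·12 + 4; 12 = 3·4 + 0 → gcd = 4
lcm = 6724·3844/gcd = 25847056/4 = 6461764

6461764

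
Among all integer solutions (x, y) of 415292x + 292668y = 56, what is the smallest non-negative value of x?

gcd(415292, 292668) = 4 (Euclid: 415292 = 1·292668 + 122624; 292668 = 2·122624 + 47420; 122624 = 2·47420 + 27784; 47420 = 1·27784 + 19636; 27784 = 1·19636 + 8148; 19636 = 2·8148 + 3340; 8148 = 2·3340 + 1468; 3340 = 2·1468 + 404; 1468 = 3·404 + 256; 404 = 1·256 + 148; 256 = 1·148 + 108; 148 = 1·108 + 40; 108 = 2·40 + 28; 40 = 1·28 + 12; 28 = 2·12 + 4; 12 = 3·4 + 0), and 4 | 56.
Extended Euclid: 415292·(21731) + 292668·(-30836) = 4. Scale by 14: x₀ = 304234.
General solution x = x₀ + 73167t; reducing mod 73167 gives x = 11566 (and y = -16412).

11566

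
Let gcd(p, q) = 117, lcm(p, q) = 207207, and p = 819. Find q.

Using pq = gcd(p,q)·lcm(p,q) = 117·207207 = 24243219, we get q = 24243219/819 = 29601.

29601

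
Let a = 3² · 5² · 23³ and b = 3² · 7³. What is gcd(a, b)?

min exponent per shared prime: 3² = 9

9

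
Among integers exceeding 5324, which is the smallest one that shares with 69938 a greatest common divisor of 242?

gcd(t, 69938) = 242 forces 242 | t; write t = 242s. Then gcd(242s, 242·289) = 242·gcd(s, 289), so need gcd(s, 289) = 1.
242s > 5324 gives s ≥ 23. The least s ≥ 23 coprime to 289 is 23, so t = 242·23 = 5566.

5566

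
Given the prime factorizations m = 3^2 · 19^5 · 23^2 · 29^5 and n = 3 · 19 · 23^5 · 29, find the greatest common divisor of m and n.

874437

min exponent per shared prime: 3 · 19 · 23^2 · 29 = 874437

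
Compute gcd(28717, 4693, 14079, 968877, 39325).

13

gcd(28717, 4693): 28717 = 6·4693 + 559; 4693 = 8·559 + 221; 559 = 2·221 + 117; 221 = 1·117 + 104; 117 = 1·104 + 13; 104 = 8·13 + 0 → 13
gcd(13, 14079): 14079 = 1083·13 + 0 → 13
gcd(13, 968877): 968877 = 74529·13 + 0 → 13
gcd(13, 39325): 39325 = 3025·13 + 0 → 13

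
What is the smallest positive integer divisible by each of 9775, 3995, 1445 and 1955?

9775 = 5² · 17 · 23; 3995 = 5 · 17 · 47; 1445 = 5 · 17²; 1955 = 5 · 17 · 23
lcm takes max exponent of each prime: 5² · 17² · 23 · 47 = 7810225

7810225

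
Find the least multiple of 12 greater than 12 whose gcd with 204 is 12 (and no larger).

24

204 = 12·17. Any x with gcd(x, 204) = 12 is a multiple of 12, say 12s, with s coprime to 17.
Need s > 12/12, so s ≥ 2. First s ≥ 2 with gcd(s, 17) = 1 is s = 2. Thus x = 12·2 = 24.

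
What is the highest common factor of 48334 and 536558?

22

48334 = 2 · 11 · 13³
536558 = 2 · 11 · 29³
Common: 2 · 11 = 22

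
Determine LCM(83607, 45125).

3772765875

gcd first: 83607 = 1·45125 + 38482; 45125 = 1·38482 + 6643; 38482 = 5·6643 + 5267; 6643 = 1·5267 + 1376; 5267 = 3·1376 + 1139; 1376 = 1·1139 + 237; 1139 = 4·237 + 191; 237 = 1·191 + 46; 191 = 4·46 + 7; 46 = 6·7 + 4; 7 = 1·4 + 3; 4 = 1·3 + 1; 3 = 3·1 + 0 → gcd = 1
lcm = 83607·45125/gcd = 3772765875/1 = 3772765875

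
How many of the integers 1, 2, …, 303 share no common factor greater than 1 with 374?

374 = 2·11·17. Inclusion–exclusion on these primes:
303 − ⌊303/2⌋ − ⌊303/11⌋ − ⌊303/17⌋ + ⌊303/22⌋ + ⌊303/34⌋ + ⌊303/187⌋ − ⌊303/374⌋ = 130

130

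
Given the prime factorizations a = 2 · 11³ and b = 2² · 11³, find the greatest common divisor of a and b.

min exponent per shared prime: 2 · 11³ = 2662

2662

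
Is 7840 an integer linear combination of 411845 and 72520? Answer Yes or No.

gcd(411845, 72520): 411845 = 5·72520 + 49245; 72520 = 1·49245 + 23275; 49245 = 2·23275 + 2695; 23275 = 8·2695 + 1715; 2695 = 1·1715 + 980; 1715 = 1·980 + 735; 980 = 1·735 + 245; 735 = 3·245 + 0 → 245
245 divides 7840, so a solution exists.

Yes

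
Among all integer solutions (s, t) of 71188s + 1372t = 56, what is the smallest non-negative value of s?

gcd(71188, 1372) = 4 (Euclid: 71188 = 51·1372 + 1216; 1372 = 1·1216 + 156; 1216 = 7·156 + 124; 156 = 1·124 + 32; 124 = 3·32 + 28; 32 = 1·28 + 4; 28 = 7·4 + 0), and 4 | 56.
Extended Euclid: 71188·(-44) + 1372·(2283) = 4. Scale by 14: s₀ = -616.
General solution s = s₀ + 343k; reducing mod 343 gives s = 70 (and t = -3632).

70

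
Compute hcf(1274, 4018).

98

1274 = 2 · 7² · 13
4018 = 2 · 7² · 41
Common: 2 · 7² = 98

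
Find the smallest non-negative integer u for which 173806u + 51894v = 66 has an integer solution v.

18408

Reduce mod 51894: 173806u ≡ 66 (mod 51894). With g = gcd(173806, 51894) = 2 dividing 66, divide through: 86903u ≡ 33 (mod 25947).
Since gcd(86903, 25947) = 1, u ≡ 33·(86903)⁻¹ ≡ 18408 (mod 25947). Smallest non-negative: 18408.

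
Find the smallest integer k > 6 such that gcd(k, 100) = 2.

14

100 = 2·50. Any k with gcd(k, 100) = 2 is a multiple of 2, say 2s, with s coprime to 50.
Need s > 6/2, so s ≥ 4. First s ≥ 4 with gcd(s, 50) = 1 is s = 7. Thus k = 2·7 = 14.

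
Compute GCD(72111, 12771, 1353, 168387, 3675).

gcd(72111, 12771): 72111 = 5·12771 + 8256; 12771 = 1·8256 + 4515; 8256 = 1·4515 + 3741; 4515 = 1·3741 + 774; 3741 = 4·774 + 645; 774 = 1·645 + 129; 645 = 5·129 + 0 → 129
gcd(129, 1353): 1353 = 10·129 + 63; 129 = 2·63 + 3; 63 = 21·3 + 0 → 3
gcd(3, 168387): 168387 = 56129·3 + 0 → 3
gcd(3, 3675): 3675 = 1225·3 + 0 → 3

3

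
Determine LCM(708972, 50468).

gcd first: 708972 = 14·50468 + 2420; 50468 = 20·2420 + 2068; 2420 = 1·2068 + 352; 2068 = 5·352 + 308; 352 = 1·308 + 44; 308 = 7·44 + 0 → gcd = 44
lcm = 708972·50468/gcd = 35780398896/44 = 813190884

813190884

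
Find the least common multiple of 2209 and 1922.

4245698

2209 = 47²; 1922 = 2 · 31²
max exponents: 2 · 31² · 47² = 4245698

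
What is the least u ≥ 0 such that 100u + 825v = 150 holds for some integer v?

18

Reduce mod 825: 100u ≡ 150 (mod 825). With g = gcd(100, 825) = 25 dividing 150, divide through: 4u ≡ 6 (mod 33).
Since gcd(4, 33) = 1, u ≡ 6·(4)⁻¹ ≡ 18 (mod 33). Smallest non-negative: 18.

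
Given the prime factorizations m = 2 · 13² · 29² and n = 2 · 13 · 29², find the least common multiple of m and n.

284258

max exponent per prime: 2 · 13² · 29² = 284258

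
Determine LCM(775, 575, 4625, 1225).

161583625

775 = 5² · 31; 575 = 5² · 23; 4625 = 5³ · 37; 1225 = 5² · 7²
lcm takes max exponent of each prime: 5³ · 7² · 23 · 31 · 37 = 161583625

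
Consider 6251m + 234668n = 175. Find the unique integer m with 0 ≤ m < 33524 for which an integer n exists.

15129

Euclid: 234668 = 37·6251 + 3381; 6251 = 1·3381 + 2870; 3381 = 1·2870 + 511; 2870 = 5·511 + 315; 511 = 1·315 + 196; 315 = 1·196 + 119; 196 = 1·119 + 77; 119 = 1·77 + 42; 77 = 1·42 + 35; 42 = 1·35 + 7; 35 = 5·7 + 0 → gcd = 7; 175 = 7·25.
Back-substitution yields 6251·(5969) + 234668·(-159) = 7, so one solution is m = 5969·25 = 149225, n = -159·25 = -3975.
Solutions in m differ by 234668/7 = 33524; the one in [0, 33524) is 149225 mod 33524 = 15129.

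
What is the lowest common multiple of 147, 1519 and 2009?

147 = 3 · 7²; 1519 = 7² · 31; 2009 = 7² · 41
lcm takes max exponent of each prime: 3 · 7² · 31 · 41 = 186837

186837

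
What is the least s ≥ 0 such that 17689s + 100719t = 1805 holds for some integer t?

188

Reduce mod 100719: 17689s ≡ 1805 (mod 100719). With g = gcd(17689, 100719) = 361 dividing 1805, divide through: 49s ≡ 5 (mod 279).
Since gcd(49, 279) = 1, s ≡ 5·(49)⁻¹ ≡ 188 (mod 279). Smallest non-negative: 188.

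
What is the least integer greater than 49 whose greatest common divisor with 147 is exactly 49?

gcd(x, 147) = 49 forces 49 | x; write x = 49s. Then gcd(49s, 49·3) = 49·gcd(s, 3), so need gcd(s, 3) = 1.
49s > 49 gives s ≥ 2. The least s ≥ 2 coprime to 3 is 2, so x = 49·2 = 98.

98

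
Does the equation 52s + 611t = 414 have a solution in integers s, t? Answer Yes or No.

gcd(52, 611): 611 = 11·52 + 39; 52 = 1·39 + 13; 39 = 3·13 + 0 → 13
13 does not divide 414, so a solution does not exist.

No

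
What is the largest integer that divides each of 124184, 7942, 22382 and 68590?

722

124184 = 2³ · 19² · 43; 7942 = 2 · 11 · 19²; 22382 = 2 · 19² · 31; 68590 = 2 · 5 · 19³
gcd takes min exponent of each prime: 2 · 19² = 722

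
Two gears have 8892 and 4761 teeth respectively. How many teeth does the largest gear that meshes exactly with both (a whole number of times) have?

9

8892 = 2² · 3² · 13 · 19
4761 = 3² · 23²
Common: 3² = 9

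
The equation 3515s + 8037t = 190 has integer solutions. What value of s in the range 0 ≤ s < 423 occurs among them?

Euclid: 8037 = 2·3515 + 1007; 3515 = 3·1007 + 494; 1007 = 2·494 + 19; 494 = 26·19 + 0 → gcd = 19; 190 = 19·10.
Back-substitution yields 3515·(-16) + 8037·(7) = 19, so one solution is s = -16·10 = -160, t = 7·10 = 70.
Solutions in s differ by 8037/19 = 423; the one in [0, 423) is -160 mod 423 = 263.

263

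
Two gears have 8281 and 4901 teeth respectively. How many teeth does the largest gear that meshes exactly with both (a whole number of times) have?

169

Euclid: 8281 = 1·4901 + 3380; 4901 = 1·3380 + 1521; 3380 = 2·1521 + 338; 1521 = 4·338 + 169; 338 = 2·169 + 0. Last nonzero remainder: 169.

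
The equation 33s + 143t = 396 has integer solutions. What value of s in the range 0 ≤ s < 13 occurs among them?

12

Euclid: 143 = 4·33 + 11; 33 = 3·11 + 0 → gcd = 11; 396 = 11·36.
Back-substitution yields 33·(-4) + 143·(1) = 11, so one solution is s = -4·36 = -144, t = 1·36 = 36.
Solutions in s differ by 143/11 = 13; the one in [0, 13) is -144 mod 13 = 12.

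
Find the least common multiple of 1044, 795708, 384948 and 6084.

41700186161244

1044 = 2² · 3² · 29; 795708 = 2² · 3² · 23 · 31²; 384948 = 2² · 3² · 17² · 37; 6084 = 2² · 3² · 13²
lcm takes max exponent of each prime: 2² · 3² · 13² · 17² · 23 · 29 · 31² · 37 = 41700186161244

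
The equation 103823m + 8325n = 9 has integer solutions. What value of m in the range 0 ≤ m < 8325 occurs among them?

1008

Euclid: 103823 = 12·8325 + 3923; 8325 = 2·3923 + 479; 3923 = 8·479 + 91; 479 = 5·91 + 24; 91 = 3·24 + 19; 24 = 1·19 + 5; 19 = 3·5 + 4; 5 = 1·4 + 1; 4 = 4·1 + 0 → gcd = 1; 9 = 1·9.
Back-substitution yields 103823·(-1738) + 8325·(21675) = 1, so one solution is m = -1738·9 = -15642, n = 21675·9 = 195075.
Solutions in m differ by 8325/1 = 8325; the one in [0, 8325) is -15642 mod 8325 = 1008.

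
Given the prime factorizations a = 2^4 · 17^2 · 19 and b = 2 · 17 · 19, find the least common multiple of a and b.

max exponent per prime: 2^4 · 17^2 · 19 = 87856

87856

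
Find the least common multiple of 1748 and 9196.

1748 = 2² · 19 · 23; 9196 = 2² · 11² · 19
max exponents: 2² · 11² · 19 · 23 = 211508

211508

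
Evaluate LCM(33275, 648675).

gcd first: 648675 = 19·33275 + 16450; 33275 = 2·16450 + 375; 16450 = 43·375 + 325; 375 = 1·325 + 50; 325 = 6·50 + 25; 50 = 2·25 + 0 → gcd = 25
lcm = 33275·648675/gcd = 21584660625/25 = 863386425

863386425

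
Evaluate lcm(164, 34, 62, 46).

164 = 2² · 41; 34 = 2 · 17; 62 = 2 · 31; 46 = 2 · 23
lcm takes max exponent of each prime: 2² · 17 · 23 · 31 · 41 = 1987844

1987844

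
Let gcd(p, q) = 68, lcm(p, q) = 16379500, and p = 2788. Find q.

399500

Using pq = gcd(p,q)·lcm(p,q) = 68·16379500 = 1113806000, we get q = 1113806000/2788 = 399500.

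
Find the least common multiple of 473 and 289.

136697

473 = 11 · 43; 289 = 17²
max exponents: 11 · 17² · 43 = 136697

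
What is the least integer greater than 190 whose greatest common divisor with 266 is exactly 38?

Multiples of 38 above 190: 38·6, 38·7, … . Need the cofactor coprime to 266/38 = 7.
Checking s = 6, 7, … the first with gcd(s, 7) = 1 is s = 6, giving 228.

228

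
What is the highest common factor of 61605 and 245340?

61605 = 3² · 5 · 37²
245340 = 2² · 3² · 5 · 29 · 47
Common: 3² · 5 = 45

45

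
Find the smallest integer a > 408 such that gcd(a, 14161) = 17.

425

gcd(a, 14161) = 17 forces 17 | a; write a = 17s. Then gcd(17s, 17·833) = 17·gcd(s, 833), so need gcd(s, 833) = 1.
17s > 408 gives s ≥ 25. The least s ≥ 25 coprime to 833 is 25, so a = 17·25 = 425.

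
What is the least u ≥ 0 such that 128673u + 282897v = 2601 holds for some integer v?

Euclid: 282897 = 2·128673 + 25551; 128673 = 5·25551 + 918; 25551 = 27·918 + 765; 918 = 1·765 + 153; 765 = 5·153 + 0 → gcd = 153; 2601 = 153·17.
Back-substitution yields 128673·(310) + 282897·(-141) = 153, so one solution is u = 310·17 = 5270, v = -141·17 = -2397.
Solutions in u differ by 282897/153 = 1849; the one in [0, 1849) is 5270 mod 1849 = 1572.

1572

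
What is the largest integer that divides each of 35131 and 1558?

19

Euclid: 35131 = 22·1558 + 855; 1558 = 1·855 + 703; 855 = 1·703 + 152; 703 = 4·152 + 95; 152 = 1·95 + 57; 95 = 1·57 + 38; 57 = 1·38 + 19; 38 = 2·19 + 0. Last nonzero remainder: 19.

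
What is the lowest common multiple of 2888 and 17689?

141512

gcd first: 17689 = 6·2888 + 361; 2888 = 8·361 + 0 → gcd = 361
lcm = 2888·17689/gcd = 51085832/361 = 141512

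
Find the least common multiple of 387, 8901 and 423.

387 = 3² · 43; 8901 = 3² · 23 · 43; 423 = 3² · 47
lcm takes max exponent of each prime: 3² · 23 · 43 · 47 = 418347

418347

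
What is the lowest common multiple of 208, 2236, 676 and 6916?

lcm(208, 2236) = 208·2236/gcd = 465088/52 = 8944
lcm(8944, 676) = 8944·676/gcd = 6046144/52 = 116272
lcm(116272, 6916) = 116272·6916/gcd = 804137152/52 = 15464176

15464176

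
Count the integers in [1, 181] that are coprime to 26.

84

Prime factors of 26: 2, 13. Count integers ≤ 181 divisible by none of them.
By inclusion–exclusion: 181 − ⌊181/2⌋ − ⌊181/13⌋ + ⌊181/26⌋ = 84.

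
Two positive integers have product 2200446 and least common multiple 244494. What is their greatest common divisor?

9

gcd·lcm = product, so gcd = 2200446/244494 = 9.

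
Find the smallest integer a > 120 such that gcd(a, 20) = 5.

Multiples of 5 above 120: 5·25, 5·26, … . Need the cofactor coprime to 20/5 = 4.
Checking s = 25, 26, … the first with gcd(s, 4) = 1 is s = 25, giving 125.

125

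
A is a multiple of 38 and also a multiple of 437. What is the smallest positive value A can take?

38 = 2 · 19; 437 = 19 · 23
max exponents: 2 · 19 · 23 = 874

874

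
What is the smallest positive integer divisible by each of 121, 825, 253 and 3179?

121 = 11²; 825 = 3 · 5² · 11; 253 = 11 · 23; 3179 = 11 · 17²
lcm takes max exponent of each prime: 3 · 5² · 11² · 17² · 23 = 60321525

60321525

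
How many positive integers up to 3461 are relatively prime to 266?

Prime factors of 266: 2, 7, 19. Count integers ≤ 3461 divisible by none of them.
By inclusion–exclusion: 3461 − ⌊3461/2⌋ − ⌊3461/7⌋ − ⌊3461/19⌋ + ⌊3461/14⌋ + ⌊3461/38⌋ + ⌊3461/133⌋ − ⌊3461/266⌋ = 1406.

1406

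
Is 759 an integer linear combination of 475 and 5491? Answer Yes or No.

No

By Bézout, 475x − 5491y = 759 has integer solutions iff gcd(475, 5491) | 759.
Euclid: 5491 = 11·475 + 266; 475 = 1·266 + 209; 266 = 1·209 + 57; 209 = 3·57 + 38; 57 = 1·38 + 19; 38 = 2·19 + 0. gcd = 19; 759 mod 19 = 18. No.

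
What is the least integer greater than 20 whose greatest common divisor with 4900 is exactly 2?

gcd(t, 4900) = 2 forces 2 | t; write t = 2s. Then gcd(2s, 2·2450) = 2·gcd(s, 2450), so need gcd(s, 2450) = 1.
2s > 20 gives s ≥ 11. The least s ≥ 11 coprime to 2450 is 11, so t = 2·11 = 22.

22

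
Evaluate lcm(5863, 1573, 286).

5863 = 11 · 13 · 41; 1573 = 11² · 13; 286 = 2 · 11 · 13
lcm takes max exponent of each prime: 2 · 11² · 13 · 41 = 128986

128986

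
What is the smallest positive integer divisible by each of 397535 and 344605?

gcd first: 397535 = 1·344605 + 52930; 344605 = 6·52930 + 27025; 52930 = 1·27025 + 25905; 27025 = 1·25905 + 1120; 25905 = 23·1120 + 145; 1120 = 7·145 + 105; 145 = 1·105 + 40; 105 = 2·40 + 25; 40 = 1·25 + 15; 25 = 1·15 + 10; 15 = 1·10 + 5; 10 = 2·5 + 0 → gcd = 5
lcm = 397535·344605/gcd = 136992548675/5 = 27398509735

27398509735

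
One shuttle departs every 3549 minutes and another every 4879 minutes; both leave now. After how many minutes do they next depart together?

3549 = 3 · 7 · 13²; 4879 = 7 · 17 · 41
max exponents: 3 · 7 · 13² · 17 · 41 = 2473653

2473653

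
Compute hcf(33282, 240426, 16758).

33282 = 2 · 3² · 43²; 240426 = 2 · 3² · 19² · 37; 16758 = 2 · 3² · 7² · 19
gcd takes min exponent of each prime: 2 · 3² = 18

18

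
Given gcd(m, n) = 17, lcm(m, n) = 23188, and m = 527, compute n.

m·n = gcd·lcm = 17·23188 = 394196, so n = 394196/527 = 748.

748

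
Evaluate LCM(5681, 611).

gcd first: 5681 = 9·611 + 182; 611 = 3·182 + 65; 182 = 2·65 + 52; 65 = 1·52 + 13; 52 = 4·13 + 0 → gcd = 13
lcm = 5681·611/gcd = 3471091/13 = 267007

267007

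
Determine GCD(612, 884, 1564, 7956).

612 = 2² · 3² · 17; 884 = 2² · 13 · 17; 1564 = 2² · 17 · 23; 7956 = 2² · 3² · 13 · 17
gcd takes min exponent of each prime: 2² · 17 = 68

68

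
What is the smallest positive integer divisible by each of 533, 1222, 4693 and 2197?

lcm(533, 1222) = 533·1222/gcd = 651326/13 = 50102
lcm(50102, 4693) = 50102·4693/gcd = 235128686/13 = 18086822
lcm(18086822, 2197) = 18086822·2197/gcd = 39736747934/13 = 3056672918

3056672918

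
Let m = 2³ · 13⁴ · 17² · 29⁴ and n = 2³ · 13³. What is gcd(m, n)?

min exponent per shared prime: 2³ · 13³ = 17576

17576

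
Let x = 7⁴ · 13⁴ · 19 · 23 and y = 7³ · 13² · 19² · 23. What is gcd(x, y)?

min exponent per shared prime: 7³ · 13² · 19 · 23 = 25331579

25331579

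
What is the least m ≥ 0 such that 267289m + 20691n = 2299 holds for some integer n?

133

gcd(267289, 20691) = 121 (Euclid: 267289 = 12·20691 + 18997; 20691 = 1·18997 + 1694; 18997 = 11·1694 + 363; 1694 = 4·363 + 242; 363 = 1·242 + 121; 242 = 2·121 + 0), and 121 | 2299.
Extended Euclid: 267289·(61) + 20691·(-788) = 121. Scale by 19: m₀ = 1159.
General solution m = m₀ + 171t; reducing mod 171 gives m = 133 (and n = -1718).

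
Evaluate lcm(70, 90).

gcd first: 90 = 1·70 + 20; 70 = 3·20 + 10; 20 = 2·10 + 0 → gcd = 10
lcm = 70·90/gcd = 6300/10 = 630

630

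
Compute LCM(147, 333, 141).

lcm(147, 333) = 147·333/gcd = 48951/3 = 16317
lcm(16317, 141) = 16317·141/gcd = 2300697/3 = 766899

766899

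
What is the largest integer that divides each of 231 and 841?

1

231 = 3 · 7 · 11
841 = 29²
Common: 1 = 1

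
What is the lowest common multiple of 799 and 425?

19975

799 = 17 · 47; 425 = 5² · 17
max exponents: 5² · 17 · 47 = 19975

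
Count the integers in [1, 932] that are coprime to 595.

Prime factors of 595: 5, 7, 17. Count integers ≤ 932 divisible by none of them.
By inclusion–exclusion: 932 − ⌊932/5⌋ − ⌊932/7⌋ − ⌊932/17⌋ + ⌊932/35⌋ + ⌊932/85⌋ + ⌊932/119⌋ − ⌊932/595⌋ = 601.

601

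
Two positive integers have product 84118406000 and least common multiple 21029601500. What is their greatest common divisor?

4

gcd·lcm = product, so gcd = 84118406000/21029601500 = 4.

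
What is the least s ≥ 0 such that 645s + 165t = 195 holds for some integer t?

Reduce mod 165: 645s ≡ 195 (mod 165). With g = gcd(645, 165) = 15 dividing 195, divide through: 43s ≡ 13 (mod 11).
Since gcd(43, 11) = 1, s ≡ 13·(43)⁻¹ ≡ 9 (mod 11). Smallest non-negative: 9.

9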